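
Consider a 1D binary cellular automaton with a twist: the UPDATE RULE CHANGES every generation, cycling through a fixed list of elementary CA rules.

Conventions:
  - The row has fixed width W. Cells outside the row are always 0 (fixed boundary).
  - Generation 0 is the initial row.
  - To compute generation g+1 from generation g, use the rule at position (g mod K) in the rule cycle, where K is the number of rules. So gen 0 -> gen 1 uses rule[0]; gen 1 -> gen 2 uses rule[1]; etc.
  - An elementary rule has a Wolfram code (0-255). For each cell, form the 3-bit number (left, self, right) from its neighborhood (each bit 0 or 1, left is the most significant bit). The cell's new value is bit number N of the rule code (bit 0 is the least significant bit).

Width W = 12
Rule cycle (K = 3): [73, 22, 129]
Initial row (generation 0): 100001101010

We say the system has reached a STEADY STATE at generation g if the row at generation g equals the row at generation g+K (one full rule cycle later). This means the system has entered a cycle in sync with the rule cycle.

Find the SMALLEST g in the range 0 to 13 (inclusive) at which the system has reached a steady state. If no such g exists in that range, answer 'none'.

Answer: none

Derivation:
Gen 0: 100001101010
Gen 1 (rule 73): 001101100000
Gen 2 (rule 22): 010000010000
Gen 3 (rule 129): 000111000111
Gen 4 (rule 73): 110101010101
Gen 5 (rule 22): 000101010101
Gen 6 (rule 129): 110000000000
Gen 7 (rule 73): 110111111111
Gen 8 (rule 22): 000000000000
Gen 9 (rule 129): 111111111111
Gen 10 (rule 73): 100000000001
Gen 11 (rule 22): 110000000011
Gen 12 (rule 129): 000111111000
Gen 13 (rule 73): 110100001011
Gen 14 (rule 22): 000110011000
Gen 15 (rule 129): 110000000011
Gen 16 (rule 73): 110111111011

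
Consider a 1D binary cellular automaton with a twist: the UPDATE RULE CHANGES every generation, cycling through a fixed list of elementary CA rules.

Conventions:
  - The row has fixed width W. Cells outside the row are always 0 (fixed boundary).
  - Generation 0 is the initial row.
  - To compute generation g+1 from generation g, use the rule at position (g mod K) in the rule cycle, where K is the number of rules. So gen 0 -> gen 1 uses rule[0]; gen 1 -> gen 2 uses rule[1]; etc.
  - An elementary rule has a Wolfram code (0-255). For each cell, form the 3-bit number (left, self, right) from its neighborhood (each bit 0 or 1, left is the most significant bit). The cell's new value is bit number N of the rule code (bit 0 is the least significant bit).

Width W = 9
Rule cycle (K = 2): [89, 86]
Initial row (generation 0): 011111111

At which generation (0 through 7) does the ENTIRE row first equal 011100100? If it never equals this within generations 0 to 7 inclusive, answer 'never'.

Gen 0: 011111111
Gen 1 (rule 89): 010000001
Gen 2 (rule 86): 111000011
Gen 3 (rule 89): 101111011
Gen 4 (rule 86): 100001001
Gen 5 (rule 89): 011100100
Gen 6 (rule 86): 100111110
Gen 7 (rule 89): 010100011

Answer: 5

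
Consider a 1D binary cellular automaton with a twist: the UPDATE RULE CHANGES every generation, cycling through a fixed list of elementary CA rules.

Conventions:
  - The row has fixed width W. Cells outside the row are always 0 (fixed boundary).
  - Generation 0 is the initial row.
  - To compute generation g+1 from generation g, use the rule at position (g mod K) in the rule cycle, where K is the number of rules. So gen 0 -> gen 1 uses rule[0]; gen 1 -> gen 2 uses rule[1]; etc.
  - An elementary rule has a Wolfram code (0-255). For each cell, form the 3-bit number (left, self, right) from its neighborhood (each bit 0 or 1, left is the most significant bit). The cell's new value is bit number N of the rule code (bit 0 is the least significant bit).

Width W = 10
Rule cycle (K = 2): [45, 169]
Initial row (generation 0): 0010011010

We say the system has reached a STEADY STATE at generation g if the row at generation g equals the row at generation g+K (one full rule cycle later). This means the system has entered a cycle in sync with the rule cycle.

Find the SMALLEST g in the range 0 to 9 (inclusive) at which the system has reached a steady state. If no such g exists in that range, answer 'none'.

Answer: none

Derivation:
Gen 0: 0010011010
Gen 1 (rule 45): 1010010110
Gen 2 (rule 169): 0100001100
Gen 3 (rule 45): 0101101001
Gen 4 (rule 169): 0011010000
Gen 5 (rule 45): 1010110111
Gen 6 (rule 169): 0101101110
Gen 7 (rule 45): 0111011000
Gen 8 (rule 169): 0110110011
Gen 9 (rule 45): 0101100010
Gen 10 (rule 169): 0011001000
Gen 11 (rule 45): 1010001011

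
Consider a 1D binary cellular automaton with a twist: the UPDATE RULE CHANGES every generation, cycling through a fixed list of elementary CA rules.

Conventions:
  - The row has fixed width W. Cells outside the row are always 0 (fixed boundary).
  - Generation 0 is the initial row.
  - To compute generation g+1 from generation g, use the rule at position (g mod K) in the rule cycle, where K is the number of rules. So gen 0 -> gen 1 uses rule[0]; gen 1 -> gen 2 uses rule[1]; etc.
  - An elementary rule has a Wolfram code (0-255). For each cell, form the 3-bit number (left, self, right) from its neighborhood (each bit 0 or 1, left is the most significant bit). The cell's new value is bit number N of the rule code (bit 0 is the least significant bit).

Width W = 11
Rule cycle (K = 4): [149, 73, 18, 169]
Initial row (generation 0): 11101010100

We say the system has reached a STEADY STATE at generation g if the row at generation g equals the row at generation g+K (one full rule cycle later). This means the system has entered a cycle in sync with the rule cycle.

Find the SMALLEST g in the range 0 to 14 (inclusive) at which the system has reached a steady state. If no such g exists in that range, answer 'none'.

Answer: none

Derivation:
Gen 0: 11101010100
Gen 1 (rule 149): 01001010111
Gen 2 (rule 73): 00000000101
Gen 3 (rule 18): 00000001000
Gen 4 (rule 169): 11111100011
Gen 5 (rule 149): 01111011000
Gen 6 (rule 73): 01001011011
Gen 7 (rule 18): 10110000000
Gen 8 (rule 169): 01100111111
Gen 9 (rule 149): 00010011110
Gen 10 (rule 73): 11000010010
Gen 11 (rule 18): 00100101101
Gen 12 (rule 169): 10000011010
Gen 13 (rule 149): 11111000011
Gen 14 (rule 73): 10001011011
Gen 15 (rule 18): 01010000000
Gen 16 (rule 169): 00100111111
Gen 17 (rule 149): 10110011110
Gen 18 (rule 73): 00110010010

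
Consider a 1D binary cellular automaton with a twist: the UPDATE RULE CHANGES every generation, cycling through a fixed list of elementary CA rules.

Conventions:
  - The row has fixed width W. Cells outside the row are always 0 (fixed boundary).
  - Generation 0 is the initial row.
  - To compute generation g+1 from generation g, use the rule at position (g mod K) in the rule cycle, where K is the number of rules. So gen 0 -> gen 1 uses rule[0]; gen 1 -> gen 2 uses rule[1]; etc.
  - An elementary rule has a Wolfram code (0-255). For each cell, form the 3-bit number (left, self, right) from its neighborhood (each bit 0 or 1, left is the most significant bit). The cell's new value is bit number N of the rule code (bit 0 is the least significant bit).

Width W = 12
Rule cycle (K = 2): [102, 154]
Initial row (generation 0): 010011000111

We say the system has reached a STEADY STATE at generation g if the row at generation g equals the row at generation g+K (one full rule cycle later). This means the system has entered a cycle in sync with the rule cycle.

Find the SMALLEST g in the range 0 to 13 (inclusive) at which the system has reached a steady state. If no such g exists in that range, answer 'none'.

Answer: none

Derivation:
Gen 0: 010011000111
Gen 1 (rule 102): 110101001001
Gen 2 (rule 154): 100000110110
Gen 3 (rule 102): 100001011010
Gen 4 (rule 154): 010010010001
Gen 5 (rule 102): 110110110011
Gen 6 (rule 154): 100100101110
Gen 7 (rule 102): 101101110010
Gen 8 (rule 154): 001001101101
Gen 9 (rule 102): 011010110111
Gen 10 (rule 154): 110000100110
Gen 11 (rule 102): 010001101010
Gen 12 (rule 154): 101011000001
Gen 13 (rule 102): 111101000011
Gen 14 (rule 154): 111000100110
Gen 15 (rule 102): 001001101010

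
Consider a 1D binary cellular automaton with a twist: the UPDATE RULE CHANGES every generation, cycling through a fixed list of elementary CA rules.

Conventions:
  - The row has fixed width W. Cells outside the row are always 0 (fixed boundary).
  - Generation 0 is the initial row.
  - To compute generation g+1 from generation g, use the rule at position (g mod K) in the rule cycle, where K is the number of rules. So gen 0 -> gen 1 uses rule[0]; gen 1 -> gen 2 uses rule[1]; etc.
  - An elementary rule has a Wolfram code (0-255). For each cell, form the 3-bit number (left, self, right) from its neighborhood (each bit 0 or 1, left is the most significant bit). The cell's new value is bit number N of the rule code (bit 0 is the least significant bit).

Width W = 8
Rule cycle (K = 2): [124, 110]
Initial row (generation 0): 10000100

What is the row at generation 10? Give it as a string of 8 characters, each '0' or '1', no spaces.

Answer: 11110111

Derivation:
Gen 0: 10000100
Gen 1 (rule 124): 11000110
Gen 2 (rule 110): 11001110
Gen 3 (rule 124): 11101011
Gen 4 (rule 110): 10111111
Gen 5 (rule 124): 11100001
Gen 6 (rule 110): 10100011
Gen 7 (rule 124): 11110011
Gen 8 (rule 110): 10010111
Gen 9 (rule 124): 11011101
Gen 10 (rule 110): 11110111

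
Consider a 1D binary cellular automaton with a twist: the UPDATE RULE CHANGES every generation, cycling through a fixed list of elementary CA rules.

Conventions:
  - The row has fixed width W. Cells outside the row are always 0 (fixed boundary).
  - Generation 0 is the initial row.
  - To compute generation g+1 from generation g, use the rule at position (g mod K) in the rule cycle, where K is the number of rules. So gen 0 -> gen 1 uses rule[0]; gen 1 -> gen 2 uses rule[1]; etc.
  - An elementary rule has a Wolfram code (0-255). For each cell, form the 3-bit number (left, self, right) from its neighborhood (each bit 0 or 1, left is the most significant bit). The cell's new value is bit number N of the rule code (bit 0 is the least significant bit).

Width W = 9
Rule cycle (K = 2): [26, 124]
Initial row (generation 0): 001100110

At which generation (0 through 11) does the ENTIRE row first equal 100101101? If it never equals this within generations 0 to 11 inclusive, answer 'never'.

Answer: 5

Derivation:
Gen 0: 001100110
Gen 1 (rule 26): 011011101
Gen 2 (rule 124): 011110111
Gen 3 (rule 26): 110000100
Gen 4 (rule 124): 111000110
Gen 5 (rule 26): 100101101
Gen 6 (rule 124): 110111111
Gen 7 (rule 26): 100100000
Gen 8 (rule 124): 110110000
Gen 9 (rule 26): 100101000
Gen 10 (rule 124): 110111100
Gen 11 (rule 26): 100100010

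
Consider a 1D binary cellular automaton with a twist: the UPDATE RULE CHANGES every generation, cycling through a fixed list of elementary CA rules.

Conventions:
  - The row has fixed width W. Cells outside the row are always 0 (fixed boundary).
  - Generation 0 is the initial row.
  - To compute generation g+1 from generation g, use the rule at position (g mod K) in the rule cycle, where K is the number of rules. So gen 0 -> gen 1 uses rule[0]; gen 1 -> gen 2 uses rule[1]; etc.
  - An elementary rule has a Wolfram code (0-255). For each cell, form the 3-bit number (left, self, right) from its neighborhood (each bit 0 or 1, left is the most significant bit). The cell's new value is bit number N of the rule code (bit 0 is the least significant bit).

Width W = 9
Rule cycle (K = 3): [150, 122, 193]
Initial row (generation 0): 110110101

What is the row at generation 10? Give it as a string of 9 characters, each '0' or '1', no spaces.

Gen 0: 110110101
Gen 1 (rule 150): 000000101
Gen 2 (rule 122): 000001010
Gen 3 (rule 193): 111100000
Gen 4 (rule 150): 011010000
Gen 5 (rule 122): 111101000
Gen 6 (rule 193): 011100011
Gen 7 (rule 150): 101010100
Gen 8 (rule 122): 010101010
Gen 9 (rule 193): 000000000
Gen 10 (rule 150): 000000000

Answer: 000000000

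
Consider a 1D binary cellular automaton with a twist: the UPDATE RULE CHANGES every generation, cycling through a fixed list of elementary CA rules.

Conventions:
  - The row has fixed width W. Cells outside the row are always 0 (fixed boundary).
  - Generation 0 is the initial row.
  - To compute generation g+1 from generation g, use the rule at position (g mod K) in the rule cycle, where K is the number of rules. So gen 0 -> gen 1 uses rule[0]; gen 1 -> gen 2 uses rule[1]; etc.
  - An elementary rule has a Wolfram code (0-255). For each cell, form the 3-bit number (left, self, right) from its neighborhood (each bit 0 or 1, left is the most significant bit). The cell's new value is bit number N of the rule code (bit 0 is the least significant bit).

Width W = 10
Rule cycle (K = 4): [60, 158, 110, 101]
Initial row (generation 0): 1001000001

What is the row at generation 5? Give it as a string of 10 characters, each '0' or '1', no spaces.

Answer: 1010010101

Derivation:
Gen 0: 1001000001
Gen 1 (rule 60): 1101100001
Gen 2 (rule 158): 1001010011
Gen 3 (rule 110): 1011110111
Gen 4 (rule 101): 1100011001
Gen 5 (rule 60): 1010010101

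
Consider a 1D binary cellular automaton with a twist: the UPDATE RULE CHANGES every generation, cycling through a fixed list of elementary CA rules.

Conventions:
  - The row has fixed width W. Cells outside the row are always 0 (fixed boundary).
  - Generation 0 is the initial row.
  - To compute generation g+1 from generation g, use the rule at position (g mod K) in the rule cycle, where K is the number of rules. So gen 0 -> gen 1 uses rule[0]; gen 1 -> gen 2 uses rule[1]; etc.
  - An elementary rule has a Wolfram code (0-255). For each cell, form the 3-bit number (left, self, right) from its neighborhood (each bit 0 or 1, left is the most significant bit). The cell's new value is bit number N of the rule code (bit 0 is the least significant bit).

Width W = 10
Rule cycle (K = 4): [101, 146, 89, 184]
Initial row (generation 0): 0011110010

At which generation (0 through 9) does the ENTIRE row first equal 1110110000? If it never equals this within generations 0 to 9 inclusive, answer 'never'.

Gen 0: 0011110010
Gen 1 (rule 101): 1000010010
Gen 2 (rule 146): 0100101101
Gen 3 (rule 89): 0010001100
Gen 4 (rule 184): 0001001010
Gen 5 (rule 101): 1101001110
Gen 6 (rule 146): 0000110101
Gen 7 (rule 89): 1110110000
Gen 8 (rule 184): 1101101000
Gen 9 (rule 101): 0110111011

Answer: 7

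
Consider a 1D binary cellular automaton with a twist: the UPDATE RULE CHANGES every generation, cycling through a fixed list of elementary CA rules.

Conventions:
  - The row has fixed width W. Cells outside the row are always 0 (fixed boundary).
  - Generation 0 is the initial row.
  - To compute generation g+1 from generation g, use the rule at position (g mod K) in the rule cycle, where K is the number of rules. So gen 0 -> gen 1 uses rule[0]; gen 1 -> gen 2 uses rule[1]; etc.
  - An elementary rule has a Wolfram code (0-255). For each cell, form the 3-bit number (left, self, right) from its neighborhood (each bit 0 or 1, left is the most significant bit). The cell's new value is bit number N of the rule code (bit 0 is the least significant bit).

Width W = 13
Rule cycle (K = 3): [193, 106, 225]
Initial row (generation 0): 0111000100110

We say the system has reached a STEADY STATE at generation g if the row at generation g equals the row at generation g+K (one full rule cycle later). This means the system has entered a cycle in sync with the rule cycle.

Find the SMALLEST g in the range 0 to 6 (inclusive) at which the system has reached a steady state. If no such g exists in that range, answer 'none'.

Gen 0: 0111000100110
Gen 1 (rule 193): 0011010000010
Gen 2 (rule 106): 0111100000100
Gen 3 (rule 225): 0011101110001
Gen 4 (rule 193): 1001100110100
Gen 5 (rule 106): 0011101111000
Gen 6 (rule 225): 1001110111011
Gen 7 (rule 193): 0000110011001
Gen 8 (rule 106): 0001110111010
Gen 9 (rule 225): 1100111011100

Answer: none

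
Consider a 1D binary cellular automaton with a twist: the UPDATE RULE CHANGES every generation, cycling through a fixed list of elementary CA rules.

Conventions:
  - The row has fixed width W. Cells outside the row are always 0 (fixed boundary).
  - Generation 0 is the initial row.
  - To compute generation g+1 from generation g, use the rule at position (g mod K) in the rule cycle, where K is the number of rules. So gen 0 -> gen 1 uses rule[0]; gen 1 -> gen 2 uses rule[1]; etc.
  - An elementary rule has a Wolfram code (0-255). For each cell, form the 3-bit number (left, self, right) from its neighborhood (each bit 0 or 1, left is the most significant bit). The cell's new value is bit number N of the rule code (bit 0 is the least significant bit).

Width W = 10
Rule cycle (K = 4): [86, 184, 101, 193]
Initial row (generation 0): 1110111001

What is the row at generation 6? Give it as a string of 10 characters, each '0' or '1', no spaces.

Gen 0: 1110111001
Gen 1 (rule 86): 0010001111
Gen 2 (rule 184): 0001001110
Gen 3 (rule 101): 1101000010
Gen 4 (rule 193): 0100011000
Gen 5 (rule 86): 1110101100
Gen 6 (rule 184): 1101011010

Answer: 1101011010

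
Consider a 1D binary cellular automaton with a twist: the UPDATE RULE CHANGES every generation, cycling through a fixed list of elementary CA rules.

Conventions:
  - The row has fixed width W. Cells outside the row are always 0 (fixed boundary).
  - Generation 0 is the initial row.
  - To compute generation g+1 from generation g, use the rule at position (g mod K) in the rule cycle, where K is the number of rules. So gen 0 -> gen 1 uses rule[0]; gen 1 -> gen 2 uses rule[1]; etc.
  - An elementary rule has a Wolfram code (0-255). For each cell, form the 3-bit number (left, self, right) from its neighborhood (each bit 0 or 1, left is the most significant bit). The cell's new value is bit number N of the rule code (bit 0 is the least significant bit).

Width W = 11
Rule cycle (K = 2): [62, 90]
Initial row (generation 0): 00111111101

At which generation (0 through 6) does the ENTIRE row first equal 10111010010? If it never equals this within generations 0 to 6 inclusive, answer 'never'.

Answer: never

Derivation:
Gen 0: 00111111101
Gen 1 (rule 62): 01100000011
Gen 2 (rule 90): 11110000111
Gen 3 (rule 62): 10001001100
Gen 4 (rule 90): 01010111110
Gen 5 (rule 62): 11111100001
Gen 6 (rule 90): 10000110010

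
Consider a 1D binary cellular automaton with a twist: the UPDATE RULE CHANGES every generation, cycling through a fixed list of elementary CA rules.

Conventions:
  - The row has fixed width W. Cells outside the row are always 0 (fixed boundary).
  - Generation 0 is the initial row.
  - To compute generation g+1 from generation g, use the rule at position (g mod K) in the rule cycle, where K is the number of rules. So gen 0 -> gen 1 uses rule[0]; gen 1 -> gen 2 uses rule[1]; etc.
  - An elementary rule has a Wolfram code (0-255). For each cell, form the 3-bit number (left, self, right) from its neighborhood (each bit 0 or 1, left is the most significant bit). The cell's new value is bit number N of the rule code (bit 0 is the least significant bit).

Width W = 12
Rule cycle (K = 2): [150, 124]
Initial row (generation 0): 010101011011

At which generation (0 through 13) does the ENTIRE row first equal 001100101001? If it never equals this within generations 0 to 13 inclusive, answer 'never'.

Answer: never

Derivation:
Gen 0: 010101011011
Gen 1 (rule 150): 110101000000
Gen 2 (rule 124): 111111100000
Gen 3 (rule 150): 011111010000
Gen 4 (rule 124): 010001111000
Gen 5 (rule 150): 111010110100
Gen 6 (rule 124): 101111111110
Gen 7 (rule 150): 100111111101
Gen 8 (rule 124): 110100000111
Gen 9 (rule 150): 000110001010
Gen 10 (rule 124): 000111001111
Gen 11 (rule 150): 001010110110
Gen 12 (rule 124): 001111111111
Gen 13 (rule 150): 010111111110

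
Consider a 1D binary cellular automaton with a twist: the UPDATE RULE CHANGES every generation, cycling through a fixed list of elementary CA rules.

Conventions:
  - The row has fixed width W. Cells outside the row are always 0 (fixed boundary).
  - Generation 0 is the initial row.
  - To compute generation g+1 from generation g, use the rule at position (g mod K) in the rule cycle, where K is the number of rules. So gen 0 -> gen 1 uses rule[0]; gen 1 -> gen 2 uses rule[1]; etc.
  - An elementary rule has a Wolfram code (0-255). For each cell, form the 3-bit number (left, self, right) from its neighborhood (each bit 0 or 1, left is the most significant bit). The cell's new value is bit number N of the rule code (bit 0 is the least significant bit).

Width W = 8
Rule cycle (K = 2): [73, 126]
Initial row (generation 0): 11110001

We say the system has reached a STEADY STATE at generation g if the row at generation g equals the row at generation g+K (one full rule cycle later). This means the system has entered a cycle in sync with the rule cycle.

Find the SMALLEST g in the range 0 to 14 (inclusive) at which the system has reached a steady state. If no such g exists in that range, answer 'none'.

Gen 0: 11110001
Gen 1 (rule 73): 10010100
Gen 2 (rule 126): 11111110
Gen 3 (rule 73): 10000010
Gen 4 (rule 126): 11000111
Gen 5 (rule 73): 11010101
Gen 6 (rule 126): 11111111
Gen 7 (rule 73): 10000001
Gen 8 (rule 126): 11000011
Gen 9 (rule 73): 11011011
Gen 10 (rule 126): 11111111
Gen 11 (rule 73): 10000001
Gen 12 (rule 126): 11000011
Gen 13 (rule 73): 11011011
Gen 14 (rule 126): 11111111
Gen 15 (rule 73): 10000001
Gen 16 (rule 126): 11000011

Answer: none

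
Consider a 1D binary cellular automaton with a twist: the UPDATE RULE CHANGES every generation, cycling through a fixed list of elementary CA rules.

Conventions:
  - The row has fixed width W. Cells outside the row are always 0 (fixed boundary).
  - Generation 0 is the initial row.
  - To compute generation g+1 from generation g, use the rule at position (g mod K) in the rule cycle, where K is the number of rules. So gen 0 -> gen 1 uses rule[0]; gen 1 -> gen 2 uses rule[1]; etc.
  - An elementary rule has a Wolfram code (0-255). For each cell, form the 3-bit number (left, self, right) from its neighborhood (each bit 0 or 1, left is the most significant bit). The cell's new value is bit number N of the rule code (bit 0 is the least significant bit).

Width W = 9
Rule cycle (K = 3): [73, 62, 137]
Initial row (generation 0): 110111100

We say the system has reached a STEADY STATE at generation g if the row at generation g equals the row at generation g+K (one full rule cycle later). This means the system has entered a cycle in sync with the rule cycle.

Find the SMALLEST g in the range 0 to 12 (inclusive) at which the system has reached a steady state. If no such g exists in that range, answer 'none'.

Gen 0: 110111100
Gen 1 (rule 73): 110100101
Gen 2 (rule 62): 101111111
Gen 3 (rule 137): 001111110
Gen 4 (rule 73): 101000010
Gen 5 (rule 62): 111100111
Gen 6 (rule 137): 111000110
Gen 7 (rule 73): 101010110
Gen 8 (rule 62): 111111101
Gen 9 (rule 137): 111111000
Gen 10 (rule 73): 100001011
Gen 11 (rule 62): 110011110
Gen 12 (rule 137): 100011100
Gen 13 (rule 73): 001010101
Gen 14 (rule 62): 011111111
Gen 15 (rule 137): 011111110

Answer: none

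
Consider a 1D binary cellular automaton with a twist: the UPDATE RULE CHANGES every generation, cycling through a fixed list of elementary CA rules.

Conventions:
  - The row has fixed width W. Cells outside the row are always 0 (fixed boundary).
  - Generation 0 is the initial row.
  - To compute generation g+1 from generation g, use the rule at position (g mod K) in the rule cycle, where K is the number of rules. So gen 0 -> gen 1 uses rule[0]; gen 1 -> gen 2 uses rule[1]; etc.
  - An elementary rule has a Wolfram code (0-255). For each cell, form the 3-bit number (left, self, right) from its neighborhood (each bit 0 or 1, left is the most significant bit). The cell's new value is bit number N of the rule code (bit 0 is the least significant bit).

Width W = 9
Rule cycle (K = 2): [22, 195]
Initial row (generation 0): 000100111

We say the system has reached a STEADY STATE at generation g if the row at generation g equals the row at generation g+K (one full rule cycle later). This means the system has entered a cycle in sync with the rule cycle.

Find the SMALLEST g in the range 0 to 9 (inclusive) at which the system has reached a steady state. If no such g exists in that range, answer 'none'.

Gen 0: 000100111
Gen 1 (rule 22): 001111000
Gen 2 (rule 195): 110111011
Gen 3 (rule 22): 000000000
Gen 4 (rule 195): 111111111
Gen 5 (rule 22): 000000000
Gen 6 (rule 195): 111111111
Gen 7 (rule 22): 000000000
Gen 8 (rule 195): 111111111
Gen 9 (rule 22): 000000000
Gen 10 (rule 195): 111111111
Gen 11 (rule 22): 000000000

Answer: 3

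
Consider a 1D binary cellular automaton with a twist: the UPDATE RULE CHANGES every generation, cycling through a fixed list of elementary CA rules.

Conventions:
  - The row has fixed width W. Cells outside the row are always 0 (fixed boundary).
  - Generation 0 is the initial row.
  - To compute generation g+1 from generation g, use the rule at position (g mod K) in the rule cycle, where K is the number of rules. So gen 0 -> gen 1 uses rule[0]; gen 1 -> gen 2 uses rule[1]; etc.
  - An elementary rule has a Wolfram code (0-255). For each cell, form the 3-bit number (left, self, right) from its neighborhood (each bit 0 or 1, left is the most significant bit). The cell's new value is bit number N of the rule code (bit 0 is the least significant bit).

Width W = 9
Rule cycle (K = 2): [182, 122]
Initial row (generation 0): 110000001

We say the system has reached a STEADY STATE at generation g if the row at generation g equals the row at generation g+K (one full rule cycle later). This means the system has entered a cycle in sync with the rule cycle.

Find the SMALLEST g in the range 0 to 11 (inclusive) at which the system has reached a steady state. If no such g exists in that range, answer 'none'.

Gen 0: 110000001
Gen 1 (rule 182): 001000011
Gen 2 (rule 122): 010100111
Gen 3 (rule 182): 111111010
Gen 4 (rule 122): 100001101
Gen 5 (rule 182): 110010011
Gen 6 (rule 122): 111101111
Gen 7 (rule 182): 011010110
Gen 8 (rule 122): 111101111
Gen 9 (rule 182): 011010110
Gen 10 (rule 122): 111101111
Gen 11 (rule 182): 011010110
Gen 12 (rule 122): 111101111
Gen 13 (rule 182): 011010110

Answer: 6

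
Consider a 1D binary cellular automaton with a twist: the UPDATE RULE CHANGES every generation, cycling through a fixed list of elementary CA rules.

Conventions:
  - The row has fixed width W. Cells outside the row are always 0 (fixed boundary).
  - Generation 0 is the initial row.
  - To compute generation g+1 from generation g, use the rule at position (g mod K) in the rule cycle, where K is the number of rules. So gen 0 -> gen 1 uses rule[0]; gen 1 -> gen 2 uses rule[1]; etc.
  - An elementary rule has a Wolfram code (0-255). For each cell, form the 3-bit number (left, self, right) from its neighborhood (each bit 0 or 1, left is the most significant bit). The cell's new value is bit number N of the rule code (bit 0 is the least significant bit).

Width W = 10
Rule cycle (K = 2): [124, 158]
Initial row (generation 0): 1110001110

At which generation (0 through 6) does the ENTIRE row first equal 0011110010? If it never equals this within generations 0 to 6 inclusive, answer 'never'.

Gen 0: 1110001110
Gen 1 (rule 124): 1011001011
Gen 2 (rule 158): 1010111010
Gen 3 (rule 124): 1111101111
Gen 4 (rule 158): 1111001110
Gen 5 (rule 124): 1001101011
Gen 6 (rule 158): 1111001010

Answer: never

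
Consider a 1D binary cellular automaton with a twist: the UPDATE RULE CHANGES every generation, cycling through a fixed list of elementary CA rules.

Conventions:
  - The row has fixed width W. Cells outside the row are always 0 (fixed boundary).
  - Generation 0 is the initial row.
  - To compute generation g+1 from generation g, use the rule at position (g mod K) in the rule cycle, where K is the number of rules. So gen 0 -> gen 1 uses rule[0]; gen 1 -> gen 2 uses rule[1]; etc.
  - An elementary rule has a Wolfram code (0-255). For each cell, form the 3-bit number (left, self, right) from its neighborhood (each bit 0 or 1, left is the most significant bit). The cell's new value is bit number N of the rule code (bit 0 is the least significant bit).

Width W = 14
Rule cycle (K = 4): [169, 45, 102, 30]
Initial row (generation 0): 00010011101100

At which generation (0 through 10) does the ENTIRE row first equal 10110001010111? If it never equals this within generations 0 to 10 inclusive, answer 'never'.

Gen 0: 00010011101100
Gen 1 (rule 169): 11000011011001
Gen 2 (rule 45): 10011010110001
Gen 3 (rule 102): 10101111010011
Gen 4 (rule 30): 10101000011110
Gen 5 (rule 169): 01010011011100
Gen 6 (rule 45): 01110010110001
Gen 7 (rule 102): 10010111010011
Gen 8 (rule 30): 11110100011110
Gen 9 (rule 169): 11101001011100
Gen 10 (rule 45): 10011001110001

Answer: never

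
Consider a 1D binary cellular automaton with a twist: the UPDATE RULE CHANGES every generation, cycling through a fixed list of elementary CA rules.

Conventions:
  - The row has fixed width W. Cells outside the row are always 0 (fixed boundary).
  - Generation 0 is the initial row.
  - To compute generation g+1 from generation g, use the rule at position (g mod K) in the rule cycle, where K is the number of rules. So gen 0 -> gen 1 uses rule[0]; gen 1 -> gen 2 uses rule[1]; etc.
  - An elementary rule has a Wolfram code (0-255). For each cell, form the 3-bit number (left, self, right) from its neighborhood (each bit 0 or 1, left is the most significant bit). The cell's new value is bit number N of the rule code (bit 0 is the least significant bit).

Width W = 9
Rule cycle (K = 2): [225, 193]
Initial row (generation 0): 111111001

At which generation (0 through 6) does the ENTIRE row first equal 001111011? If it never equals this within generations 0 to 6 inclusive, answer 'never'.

Gen 0: 111111001
Gen 1 (rule 225): 011111000
Gen 2 (rule 193): 001111011
Gen 3 (rule 225): 100111101
Gen 4 (rule 193): 000011100
Gen 5 (rule 225): 111001101
Gen 6 (rule 193): 011000100

Answer: 2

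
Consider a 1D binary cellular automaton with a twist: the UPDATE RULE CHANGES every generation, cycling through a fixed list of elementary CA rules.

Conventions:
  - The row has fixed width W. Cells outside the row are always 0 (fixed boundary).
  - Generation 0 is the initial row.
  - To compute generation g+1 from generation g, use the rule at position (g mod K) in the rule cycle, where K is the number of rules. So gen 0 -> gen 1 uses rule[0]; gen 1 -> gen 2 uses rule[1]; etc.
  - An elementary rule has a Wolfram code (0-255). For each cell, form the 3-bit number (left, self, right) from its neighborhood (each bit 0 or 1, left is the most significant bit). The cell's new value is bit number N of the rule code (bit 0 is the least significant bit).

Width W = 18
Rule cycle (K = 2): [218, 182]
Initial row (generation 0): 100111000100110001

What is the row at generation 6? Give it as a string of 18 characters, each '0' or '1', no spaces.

Gen 0: 100111000100110001
Gen 1 (rule 218): 011111101011111010
Gen 2 (rule 182): 101111011101110111
Gen 3 (rule 218): 001111011101110111
Gen 4 (rule 182): 010110101010101010
Gen 5 (rule 218): 100110000000000001
Gen 6 (rule 182): 111001000000000011

Answer: 111001000000000011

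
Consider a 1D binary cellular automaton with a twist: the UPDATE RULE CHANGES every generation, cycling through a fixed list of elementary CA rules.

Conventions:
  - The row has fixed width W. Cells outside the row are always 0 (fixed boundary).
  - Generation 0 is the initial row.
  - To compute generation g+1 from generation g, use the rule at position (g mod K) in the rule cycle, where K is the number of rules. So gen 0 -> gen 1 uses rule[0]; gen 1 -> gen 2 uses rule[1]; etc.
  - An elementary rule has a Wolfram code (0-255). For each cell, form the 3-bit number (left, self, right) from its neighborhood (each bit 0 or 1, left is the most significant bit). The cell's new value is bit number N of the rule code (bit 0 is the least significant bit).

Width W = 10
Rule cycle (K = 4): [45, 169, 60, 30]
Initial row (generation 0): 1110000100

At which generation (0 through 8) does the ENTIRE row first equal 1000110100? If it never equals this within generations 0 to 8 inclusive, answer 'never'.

Gen 0: 1110000100
Gen 1 (rule 45): 1000110101
Gen 2 (rule 169): 0010101010
Gen 3 (rule 60): 0011111111
Gen 4 (rule 30): 0110000000
Gen 5 (rule 45): 0100111111
Gen 6 (rule 169): 0000111110
Gen 7 (rule 60): 0000100001
Gen 8 (rule 30): 0001110011

Answer: never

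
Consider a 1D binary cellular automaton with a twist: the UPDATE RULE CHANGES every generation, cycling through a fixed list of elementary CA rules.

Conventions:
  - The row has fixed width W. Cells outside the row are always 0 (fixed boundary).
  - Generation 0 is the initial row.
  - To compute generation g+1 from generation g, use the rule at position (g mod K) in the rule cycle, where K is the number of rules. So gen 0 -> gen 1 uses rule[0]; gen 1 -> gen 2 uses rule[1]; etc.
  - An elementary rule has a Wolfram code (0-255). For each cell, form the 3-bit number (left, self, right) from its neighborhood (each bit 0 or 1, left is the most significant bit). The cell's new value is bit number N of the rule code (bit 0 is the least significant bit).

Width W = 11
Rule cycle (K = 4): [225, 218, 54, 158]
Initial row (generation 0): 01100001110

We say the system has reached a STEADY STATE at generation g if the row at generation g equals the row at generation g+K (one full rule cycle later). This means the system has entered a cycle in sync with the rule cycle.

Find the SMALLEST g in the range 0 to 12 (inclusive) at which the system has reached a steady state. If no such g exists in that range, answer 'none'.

Gen 0: 01100001110
Gen 1 (rule 225): 00101100110
Gen 2 (rule 218): 01001111111
Gen 3 (rule 54): 11110000000
Gen 4 (rule 158): 11101000000
Gen 5 (rule 225): 01110011111
Gen 6 (rule 218): 11111111111
Gen 7 (rule 54): 00000000000
Gen 8 (rule 158): 00000000000
Gen 9 (rule 225): 11111111111
Gen 10 (rule 218): 11111111111
Gen 11 (rule 54): 00000000000
Gen 12 (rule 158): 00000000000
Gen 13 (rule 225): 11111111111
Gen 14 (rule 218): 11111111111
Gen 15 (rule 54): 00000000000
Gen 16 (rule 158): 00000000000

Answer: 6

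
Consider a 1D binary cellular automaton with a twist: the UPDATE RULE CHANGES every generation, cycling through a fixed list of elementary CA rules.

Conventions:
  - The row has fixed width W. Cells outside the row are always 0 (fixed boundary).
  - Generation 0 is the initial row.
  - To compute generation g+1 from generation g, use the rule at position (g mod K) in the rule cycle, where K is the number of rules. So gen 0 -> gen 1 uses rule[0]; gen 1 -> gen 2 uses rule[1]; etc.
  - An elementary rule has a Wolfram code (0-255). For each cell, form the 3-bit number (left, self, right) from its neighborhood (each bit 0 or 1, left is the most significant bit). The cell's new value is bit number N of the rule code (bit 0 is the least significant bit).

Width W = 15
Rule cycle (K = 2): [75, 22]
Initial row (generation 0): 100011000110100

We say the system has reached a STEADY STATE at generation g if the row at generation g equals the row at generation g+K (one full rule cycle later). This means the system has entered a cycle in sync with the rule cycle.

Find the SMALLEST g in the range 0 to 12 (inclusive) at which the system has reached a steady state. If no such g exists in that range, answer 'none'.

Answer: 12

Derivation:
Gen 0: 100011000110100
Gen 1 (rule 75): 001111011110001
Gen 2 (rule 22): 010000000001011
Gen 3 (rule 75): 100111111110011
Gen 4 (rule 22): 111000000001100
Gen 5 (rule 75): 101011111111101
Gen 6 (rule 22): 101000000000001
Gen 7 (rule 75): 000011111111110
Gen 8 (rule 22): 000100000000001
Gen 9 (rule 75): 111001111111110
Gen 10 (rule 22): 000110000000001
Gen 11 (rule 75): 111110111111110
Gen 12 (rule 22): 000000000000001
Gen 13 (rule 75): 111111111111110
Gen 14 (rule 22): 000000000000001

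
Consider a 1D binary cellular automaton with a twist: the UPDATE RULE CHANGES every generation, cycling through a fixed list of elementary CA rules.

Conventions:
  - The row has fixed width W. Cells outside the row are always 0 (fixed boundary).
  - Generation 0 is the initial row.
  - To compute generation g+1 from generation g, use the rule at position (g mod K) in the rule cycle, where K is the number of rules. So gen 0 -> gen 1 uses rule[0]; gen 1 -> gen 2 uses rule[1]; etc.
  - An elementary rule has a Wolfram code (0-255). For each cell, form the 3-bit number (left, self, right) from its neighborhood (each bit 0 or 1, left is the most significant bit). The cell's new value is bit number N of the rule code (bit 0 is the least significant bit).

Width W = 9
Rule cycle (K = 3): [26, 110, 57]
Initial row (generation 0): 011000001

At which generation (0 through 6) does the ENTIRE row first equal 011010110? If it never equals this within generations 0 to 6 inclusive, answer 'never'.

Answer: never

Derivation:
Gen 0: 011000001
Gen 1 (rule 26): 110100010
Gen 2 (rule 110): 111100110
Gen 3 (rule 57): 100010101
Gen 4 (rule 26): 010100000
Gen 5 (rule 110): 111100000
Gen 6 (rule 57): 100011111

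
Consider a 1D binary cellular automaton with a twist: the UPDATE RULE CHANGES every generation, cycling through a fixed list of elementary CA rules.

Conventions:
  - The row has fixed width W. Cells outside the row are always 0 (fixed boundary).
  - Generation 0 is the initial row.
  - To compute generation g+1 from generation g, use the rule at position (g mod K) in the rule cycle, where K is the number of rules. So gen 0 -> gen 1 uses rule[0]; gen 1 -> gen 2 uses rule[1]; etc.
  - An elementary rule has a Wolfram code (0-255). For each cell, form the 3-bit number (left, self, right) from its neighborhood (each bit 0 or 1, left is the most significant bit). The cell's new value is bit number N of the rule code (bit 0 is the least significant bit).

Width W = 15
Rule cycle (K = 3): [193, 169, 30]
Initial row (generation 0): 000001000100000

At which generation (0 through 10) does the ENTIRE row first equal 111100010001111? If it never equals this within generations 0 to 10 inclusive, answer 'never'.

Gen 0: 000001000100000
Gen 1 (rule 193): 111100010001111
Gen 2 (rule 169): 111001000101110
Gen 3 (rule 30): 100111101101001
Gen 4 (rule 193): 000011100100000
Gen 5 (rule 169): 111011000001111
Gen 6 (rule 30): 100010100011000
Gen 7 (rule 193): 001000001001011
Gen 8 (rule 169): 100011100000110
Gen 9 (rule 30): 110110010001101
Gen 10 (rule 193): 010010000100100

Answer: 1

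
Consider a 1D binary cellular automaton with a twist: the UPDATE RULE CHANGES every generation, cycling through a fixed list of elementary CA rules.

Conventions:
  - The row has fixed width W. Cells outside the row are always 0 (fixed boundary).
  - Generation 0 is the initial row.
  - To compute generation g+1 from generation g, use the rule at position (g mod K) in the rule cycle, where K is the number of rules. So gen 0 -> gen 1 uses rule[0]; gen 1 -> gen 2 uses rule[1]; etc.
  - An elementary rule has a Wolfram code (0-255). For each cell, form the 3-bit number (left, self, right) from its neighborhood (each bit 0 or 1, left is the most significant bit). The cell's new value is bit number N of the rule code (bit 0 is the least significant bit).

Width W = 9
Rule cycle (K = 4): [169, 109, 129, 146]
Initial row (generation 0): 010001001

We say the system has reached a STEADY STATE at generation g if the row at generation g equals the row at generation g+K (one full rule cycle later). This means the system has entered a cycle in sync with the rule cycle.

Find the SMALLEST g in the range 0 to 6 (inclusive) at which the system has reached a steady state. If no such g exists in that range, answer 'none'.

Answer: 3

Derivation:
Gen 0: 010001001
Gen 1 (rule 169): 000100000
Gen 2 (rule 109): 110101111
Gen 3 (rule 129): 000000110
Gen 4 (rule 146): 000001001
Gen 5 (rule 169): 111100000
Gen 6 (rule 109): 100101111
Gen 7 (rule 129): 000000110
Gen 8 (rule 146): 000001001
Gen 9 (rule 169): 111100000
Gen 10 (rule 109): 100101111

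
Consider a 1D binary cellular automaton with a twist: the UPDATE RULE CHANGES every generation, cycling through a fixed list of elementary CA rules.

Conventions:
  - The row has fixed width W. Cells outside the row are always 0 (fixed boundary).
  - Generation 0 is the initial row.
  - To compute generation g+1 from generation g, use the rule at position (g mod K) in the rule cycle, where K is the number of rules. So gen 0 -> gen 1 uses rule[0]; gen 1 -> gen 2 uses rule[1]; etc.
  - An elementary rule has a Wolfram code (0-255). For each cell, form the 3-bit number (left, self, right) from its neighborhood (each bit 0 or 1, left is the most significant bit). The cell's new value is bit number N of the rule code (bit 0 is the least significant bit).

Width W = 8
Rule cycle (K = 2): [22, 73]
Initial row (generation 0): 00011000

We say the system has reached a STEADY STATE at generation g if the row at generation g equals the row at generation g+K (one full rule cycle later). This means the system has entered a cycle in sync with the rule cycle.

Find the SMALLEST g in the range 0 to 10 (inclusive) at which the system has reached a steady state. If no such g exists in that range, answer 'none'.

Gen 0: 00011000
Gen 1 (rule 22): 00100100
Gen 2 (rule 73): 10000001
Gen 3 (rule 22): 11000011
Gen 4 (rule 73): 11011011
Gen 5 (rule 22): 00000000
Gen 6 (rule 73): 11111111
Gen 7 (rule 22): 00000000
Gen 8 (rule 73): 11111111
Gen 9 (rule 22): 00000000
Gen 10 (rule 73): 11111111
Gen 11 (rule 22): 00000000
Gen 12 (rule 73): 11111111

Answer: 5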